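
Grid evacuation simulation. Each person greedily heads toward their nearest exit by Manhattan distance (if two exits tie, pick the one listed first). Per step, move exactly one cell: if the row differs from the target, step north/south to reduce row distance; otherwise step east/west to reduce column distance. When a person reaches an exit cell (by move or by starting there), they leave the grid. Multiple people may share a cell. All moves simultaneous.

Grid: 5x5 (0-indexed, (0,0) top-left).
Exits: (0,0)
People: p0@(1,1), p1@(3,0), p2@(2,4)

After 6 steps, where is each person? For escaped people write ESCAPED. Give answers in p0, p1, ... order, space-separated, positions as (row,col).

Step 1: p0:(1,1)->(0,1) | p1:(3,0)->(2,0) | p2:(2,4)->(1,4)
Step 2: p0:(0,1)->(0,0)->EXIT | p1:(2,0)->(1,0) | p2:(1,4)->(0,4)
Step 3: p0:escaped | p1:(1,0)->(0,0)->EXIT | p2:(0,4)->(0,3)
Step 4: p0:escaped | p1:escaped | p2:(0,3)->(0,2)
Step 5: p0:escaped | p1:escaped | p2:(0,2)->(0,1)
Step 6: p0:escaped | p1:escaped | p2:(0,1)->(0,0)->EXIT

ESCAPED ESCAPED ESCAPED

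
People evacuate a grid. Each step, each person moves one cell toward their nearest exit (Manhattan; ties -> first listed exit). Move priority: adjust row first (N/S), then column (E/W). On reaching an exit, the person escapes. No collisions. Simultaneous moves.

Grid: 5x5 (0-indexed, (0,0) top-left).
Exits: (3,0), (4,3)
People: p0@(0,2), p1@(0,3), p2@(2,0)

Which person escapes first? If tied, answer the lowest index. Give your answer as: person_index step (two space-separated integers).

Answer: 2 1

Derivation:
Step 1: p0:(0,2)->(1,2) | p1:(0,3)->(1,3) | p2:(2,0)->(3,0)->EXIT
Step 2: p0:(1,2)->(2,2) | p1:(1,3)->(2,3) | p2:escaped
Step 3: p0:(2,2)->(3,2) | p1:(2,3)->(3,3) | p2:escaped
Step 4: p0:(3,2)->(3,1) | p1:(3,3)->(4,3)->EXIT | p2:escaped
Step 5: p0:(3,1)->(3,0)->EXIT | p1:escaped | p2:escaped
Exit steps: [5, 4, 1]
First to escape: p2 at step 1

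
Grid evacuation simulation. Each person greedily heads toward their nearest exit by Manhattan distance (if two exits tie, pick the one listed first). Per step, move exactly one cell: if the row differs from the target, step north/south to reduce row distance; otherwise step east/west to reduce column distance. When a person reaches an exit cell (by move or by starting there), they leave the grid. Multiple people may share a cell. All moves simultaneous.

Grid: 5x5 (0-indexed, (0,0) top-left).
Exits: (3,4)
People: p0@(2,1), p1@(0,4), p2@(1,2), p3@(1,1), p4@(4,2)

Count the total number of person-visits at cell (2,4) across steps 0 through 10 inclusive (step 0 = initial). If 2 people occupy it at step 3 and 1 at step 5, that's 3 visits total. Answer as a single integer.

Answer: 1

Derivation:
Step 0: p0@(2,1) p1@(0,4) p2@(1,2) p3@(1,1) p4@(4,2) -> at (2,4): 0 [-], cum=0
Step 1: p0@(3,1) p1@(1,4) p2@(2,2) p3@(2,1) p4@(3,2) -> at (2,4): 0 [-], cum=0
Step 2: p0@(3,2) p1@(2,4) p2@(3,2) p3@(3,1) p4@(3,3) -> at (2,4): 1 [p1], cum=1
Step 3: p0@(3,3) p1@ESC p2@(3,3) p3@(3,2) p4@ESC -> at (2,4): 0 [-], cum=1
Step 4: p0@ESC p1@ESC p2@ESC p3@(3,3) p4@ESC -> at (2,4): 0 [-], cum=1
Step 5: p0@ESC p1@ESC p2@ESC p3@ESC p4@ESC -> at (2,4): 0 [-], cum=1
Total visits = 1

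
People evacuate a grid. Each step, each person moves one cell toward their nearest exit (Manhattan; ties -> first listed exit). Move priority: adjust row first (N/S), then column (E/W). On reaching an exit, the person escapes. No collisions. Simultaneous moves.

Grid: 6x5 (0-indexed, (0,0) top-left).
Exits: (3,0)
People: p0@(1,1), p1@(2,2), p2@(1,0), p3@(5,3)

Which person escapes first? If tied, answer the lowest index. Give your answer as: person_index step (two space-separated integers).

Step 1: p0:(1,1)->(2,1) | p1:(2,2)->(3,2) | p2:(1,0)->(2,0) | p3:(5,3)->(4,3)
Step 2: p0:(2,1)->(3,1) | p1:(3,2)->(3,1) | p2:(2,0)->(3,0)->EXIT | p3:(4,3)->(3,3)
Step 3: p0:(3,1)->(3,0)->EXIT | p1:(3,1)->(3,0)->EXIT | p2:escaped | p3:(3,3)->(3,2)
Step 4: p0:escaped | p1:escaped | p2:escaped | p3:(3,2)->(3,1)
Step 5: p0:escaped | p1:escaped | p2:escaped | p3:(3,1)->(3,0)->EXIT
Exit steps: [3, 3, 2, 5]
First to escape: p2 at step 2

Answer: 2 2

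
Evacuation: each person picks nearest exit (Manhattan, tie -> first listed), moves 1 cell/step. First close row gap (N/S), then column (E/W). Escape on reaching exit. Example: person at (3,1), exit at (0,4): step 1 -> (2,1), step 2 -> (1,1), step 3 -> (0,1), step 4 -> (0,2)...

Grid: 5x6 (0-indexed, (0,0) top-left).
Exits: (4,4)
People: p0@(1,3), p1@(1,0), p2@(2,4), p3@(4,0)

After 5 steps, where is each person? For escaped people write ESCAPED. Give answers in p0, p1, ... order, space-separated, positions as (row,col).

Step 1: p0:(1,3)->(2,3) | p1:(1,0)->(2,0) | p2:(2,4)->(3,4) | p3:(4,0)->(4,1)
Step 2: p0:(2,3)->(3,3) | p1:(2,0)->(3,0) | p2:(3,4)->(4,4)->EXIT | p3:(4,1)->(4,2)
Step 3: p0:(3,3)->(4,3) | p1:(3,0)->(4,0) | p2:escaped | p3:(4,2)->(4,3)
Step 4: p0:(4,3)->(4,4)->EXIT | p1:(4,0)->(4,1) | p2:escaped | p3:(4,3)->(4,4)->EXIT
Step 5: p0:escaped | p1:(4,1)->(4,2) | p2:escaped | p3:escaped

ESCAPED (4,2) ESCAPED ESCAPED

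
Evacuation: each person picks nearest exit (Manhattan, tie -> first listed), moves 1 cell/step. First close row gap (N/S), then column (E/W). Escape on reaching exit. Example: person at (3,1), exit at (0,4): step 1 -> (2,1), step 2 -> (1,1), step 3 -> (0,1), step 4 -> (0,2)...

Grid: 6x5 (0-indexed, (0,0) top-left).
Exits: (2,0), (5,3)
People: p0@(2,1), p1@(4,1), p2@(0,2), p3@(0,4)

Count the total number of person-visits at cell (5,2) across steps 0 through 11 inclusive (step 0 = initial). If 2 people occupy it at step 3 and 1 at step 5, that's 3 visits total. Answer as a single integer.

Step 0: p0@(2,1) p1@(4,1) p2@(0,2) p3@(0,4) -> at (5,2): 0 [-], cum=0
Step 1: p0@ESC p1@(3,1) p2@(1,2) p3@(1,4) -> at (5,2): 0 [-], cum=0
Step 2: p0@ESC p1@(2,1) p2@(2,2) p3@(2,4) -> at (5,2): 0 [-], cum=0
Step 3: p0@ESC p1@ESC p2@(2,1) p3@(2,3) -> at (5,2): 0 [-], cum=0
Step 4: p0@ESC p1@ESC p2@ESC p3@(2,2) -> at (5,2): 0 [-], cum=0
Step 5: p0@ESC p1@ESC p2@ESC p3@(2,1) -> at (5,2): 0 [-], cum=0
Step 6: p0@ESC p1@ESC p2@ESC p3@ESC -> at (5,2): 0 [-], cum=0
Total visits = 0

Answer: 0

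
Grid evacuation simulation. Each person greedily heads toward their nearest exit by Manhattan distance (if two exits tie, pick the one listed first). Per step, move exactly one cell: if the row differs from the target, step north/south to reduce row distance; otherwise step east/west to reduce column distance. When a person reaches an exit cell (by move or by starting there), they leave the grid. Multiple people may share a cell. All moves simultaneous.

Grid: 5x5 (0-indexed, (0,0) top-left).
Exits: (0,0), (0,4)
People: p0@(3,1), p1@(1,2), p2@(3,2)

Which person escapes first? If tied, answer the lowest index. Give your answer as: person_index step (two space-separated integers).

Step 1: p0:(3,1)->(2,1) | p1:(1,2)->(0,2) | p2:(3,2)->(2,2)
Step 2: p0:(2,1)->(1,1) | p1:(0,2)->(0,1) | p2:(2,2)->(1,2)
Step 3: p0:(1,1)->(0,1) | p1:(0,1)->(0,0)->EXIT | p2:(1,2)->(0,2)
Step 4: p0:(0,1)->(0,0)->EXIT | p1:escaped | p2:(0,2)->(0,1)
Step 5: p0:escaped | p1:escaped | p2:(0,1)->(0,0)->EXIT
Exit steps: [4, 3, 5]
First to escape: p1 at step 3

Answer: 1 3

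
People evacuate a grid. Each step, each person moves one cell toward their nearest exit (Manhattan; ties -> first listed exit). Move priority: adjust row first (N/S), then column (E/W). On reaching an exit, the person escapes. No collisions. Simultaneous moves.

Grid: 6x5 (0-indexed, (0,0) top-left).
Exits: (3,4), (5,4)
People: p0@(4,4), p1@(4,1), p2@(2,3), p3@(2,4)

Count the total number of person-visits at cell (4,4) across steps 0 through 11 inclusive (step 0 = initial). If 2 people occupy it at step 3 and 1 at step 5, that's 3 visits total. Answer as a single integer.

Step 0: p0@(4,4) p1@(4,1) p2@(2,3) p3@(2,4) -> at (4,4): 1 [p0], cum=1
Step 1: p0@ESC p1@(3,1) p2@(3,3) p3@ESC -> at (4,4): 0 [-], cum=1
Step 2: p0@ESC p1@(3,2) p2@ESC p3@ESC -> at (4,4): 0 [-], cum=1
Step 3: p0@ESC p1@(3,3) p2@ESC p3@ESC -> at (4,4): 0 [-], cum=1
Step 4: p0@ESC p1@ESC p2@ESC p3@ESC -> at (4,4): 0 [-], cum=1
Total visits = 1

Answer: 1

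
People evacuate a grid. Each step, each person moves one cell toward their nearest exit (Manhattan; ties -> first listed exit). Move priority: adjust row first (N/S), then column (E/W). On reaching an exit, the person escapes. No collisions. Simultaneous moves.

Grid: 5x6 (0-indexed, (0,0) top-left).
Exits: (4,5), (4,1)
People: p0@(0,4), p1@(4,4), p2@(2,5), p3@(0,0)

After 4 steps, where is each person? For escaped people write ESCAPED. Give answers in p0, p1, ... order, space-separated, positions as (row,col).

Step 1: p0:(0,4)->(1,4) | p1:(4,4)->(4,5)->EXIT | p2:(2,5)->(3,5) | p3:(0,0)->(1,0)
Step 2: p0:(1,4)->(2,4) | p1:escaped | p2:(3,5)->(4,5)->EXIT | p3:(1,0)->(2,0)
Step 3: p0:(2,4)->(3,4) | p1:escaped | p2:escaped | p3:(2,0)->(3,0)
Step 4: p0:(3,4)->(4,4) | p1:escaped | p2:escaped | p3:(3,0)->(4,0)

(4,4) ESCAPED ESCAPED (4,0)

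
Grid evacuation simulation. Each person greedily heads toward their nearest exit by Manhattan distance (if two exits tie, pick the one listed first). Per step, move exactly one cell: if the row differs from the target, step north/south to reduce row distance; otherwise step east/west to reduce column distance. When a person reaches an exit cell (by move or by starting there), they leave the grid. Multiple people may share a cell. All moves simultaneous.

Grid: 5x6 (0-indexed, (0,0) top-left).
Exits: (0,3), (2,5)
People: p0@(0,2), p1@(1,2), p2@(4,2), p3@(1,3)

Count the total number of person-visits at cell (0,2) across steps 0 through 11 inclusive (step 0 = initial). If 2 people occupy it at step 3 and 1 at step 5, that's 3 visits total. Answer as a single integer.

Answer: 3

Derivation:
Step 0: p0@(0,2) p1@(1,2) p2@(4,2) p3@(1,3) -> at (0,2): 1 [p0], cum=1
Step 1: p0@ESC p1@(0,2) p2@(3,2) p3@ESC -> at (0,2): 1 [p1], cum=2
Step 2: p0@ESC p1@ESC p2@(2,2) p3@ESC -> at (0,2): 0 [-], cum=2
Step 3: p0@ESC p1@ESC p2@(1,2) p3@ESC -> at (0,2): 0 [-], cum=2
Step 4: p0@ESC p1@ESC p2@(0,2) p3@ESC -> at (0,2): 1 [p2], cum=3
Step 5: p0@ESC p1@ESC p2@ESC p3@ESC -> at (0,2): 0 [-], cum=3
Total visits = 3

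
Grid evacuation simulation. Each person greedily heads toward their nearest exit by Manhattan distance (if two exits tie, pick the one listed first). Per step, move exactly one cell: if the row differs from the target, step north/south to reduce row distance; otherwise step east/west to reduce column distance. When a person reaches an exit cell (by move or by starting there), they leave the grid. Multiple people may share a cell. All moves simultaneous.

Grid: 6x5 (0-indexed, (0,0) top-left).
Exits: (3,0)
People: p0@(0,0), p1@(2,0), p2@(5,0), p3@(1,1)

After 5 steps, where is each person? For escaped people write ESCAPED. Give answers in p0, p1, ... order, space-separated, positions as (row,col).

Step 1: p0:(0,0)->(1,0) | p1:(2,0)->(3,0)->EXIT | p2:(5,0)->(4,0) | p3:(1,1)->(2,1)
Step 2: p0:(1,0)->(2,0) | p1:escaped | p2:(4,0)->(3,0)->EXIT | p3:(2,1)->(3,1)
Step 3: p0:(2,0)->(3,0)->EXIT | p1:escaped | p2:escaped | p3:(3,1)->(3,0)->EXIT

ESCAPED ESCAPED ESCAPED ESCAPED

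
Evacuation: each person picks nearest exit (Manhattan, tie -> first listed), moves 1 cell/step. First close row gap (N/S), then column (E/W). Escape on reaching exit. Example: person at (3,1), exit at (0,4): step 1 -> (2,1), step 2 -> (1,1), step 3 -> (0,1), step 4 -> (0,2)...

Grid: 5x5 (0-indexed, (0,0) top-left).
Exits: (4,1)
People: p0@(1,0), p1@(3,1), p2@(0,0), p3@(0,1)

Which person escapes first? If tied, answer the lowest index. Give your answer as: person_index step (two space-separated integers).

Answer: 1 1

Derivation:
Step 1: p0:(1,0)->(2,0) | p1:(3,1)->(4,1)->EXIT | p2:(0,0)->(1,0) | p3:(0,1)->(1,1)
Step 2: p0:(2,0)->(3,0) | p1:escaped | p2:(1,0)->(2,0) | p3:(1,1)->(2,1)
Step 3: p0:(3,0)->(4,0) | p1:escaped | p2:(2,0)->(3,0) | p3:(2,1)->(3,1)
Step 4: p0:(4,0)->(4,1)->EXIT | p1:escaped | p2:(3,0)->(4,0) | p3:(3,1)->(4,1)->EXIT
Step 5: p0:escaped | p1:escaped | p2:(4,0)->(4,1)->EXIT | p3:escaped
Exit steps: [4, 1, 5, 4]
First to escape: p1 at step 1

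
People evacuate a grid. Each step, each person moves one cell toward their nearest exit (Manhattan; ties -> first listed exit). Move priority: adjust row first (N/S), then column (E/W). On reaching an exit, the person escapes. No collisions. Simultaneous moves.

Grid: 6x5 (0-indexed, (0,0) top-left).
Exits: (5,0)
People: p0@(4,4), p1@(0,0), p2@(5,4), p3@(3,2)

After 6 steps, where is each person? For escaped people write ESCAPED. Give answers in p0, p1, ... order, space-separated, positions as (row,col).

Step 1: p0:(4,4)->(5,4) | p1:(0,0)->(1,0) | p2:(5,4)->(5,3) | p3:(3,2)->(4,2)
Step 2: p0:(5,4)->(5,3) | p1:(1,0)->(2,0) | p2:(5,3)->(5,2) | p3:(4,2)->(5,2)
Step 3: p0:(5,3)->(5,2) | p1:(2,0)->(3,0) | p2:(5,2)->(5,1) | p3:(5,2)->(5,1)
Step 4: p0:(5,2)->(5,1) | p1:(3,0)->(4,0) | p2:(5,1)->(5,0)->EXIT | p3:(5,1)->(5,0)->EXIT
Step 5: p0:(5,1)->(5,0)->EXIT | p1:(4,0)->(5,0)->EXIT | p2:escaped | p3:escaped

ESCAPED ESCAPED ESCAPED ESCAPED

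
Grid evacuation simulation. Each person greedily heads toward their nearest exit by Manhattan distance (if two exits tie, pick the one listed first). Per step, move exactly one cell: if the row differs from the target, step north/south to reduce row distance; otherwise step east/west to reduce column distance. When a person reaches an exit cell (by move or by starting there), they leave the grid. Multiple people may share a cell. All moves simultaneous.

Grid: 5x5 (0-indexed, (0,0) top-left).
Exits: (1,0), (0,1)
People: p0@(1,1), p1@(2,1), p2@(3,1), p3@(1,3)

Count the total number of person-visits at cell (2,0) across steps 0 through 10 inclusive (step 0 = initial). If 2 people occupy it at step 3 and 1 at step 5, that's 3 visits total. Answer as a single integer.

Answer: 0

Derivation:
Step 0: p0@(1,1) p1@(2,1) p2@(3,1) p3@(1,3) -> at (2,0): 0 [-], cum=0
Step 1: p0@ESC p1@(1,1) p2@(2,1) p3@(1,2) -> at (2,0): 0 [-], cum=0
Step 2: p0@ESC p1@ESC p2@(1,1) p3@(1,1) -> at (2,0): 0 [-], cum=0
Step 3: p0@ESC p1@ESC p2@ESC p3@ESC -> at (2,0): 0 [-], cum=0
Total visits = 0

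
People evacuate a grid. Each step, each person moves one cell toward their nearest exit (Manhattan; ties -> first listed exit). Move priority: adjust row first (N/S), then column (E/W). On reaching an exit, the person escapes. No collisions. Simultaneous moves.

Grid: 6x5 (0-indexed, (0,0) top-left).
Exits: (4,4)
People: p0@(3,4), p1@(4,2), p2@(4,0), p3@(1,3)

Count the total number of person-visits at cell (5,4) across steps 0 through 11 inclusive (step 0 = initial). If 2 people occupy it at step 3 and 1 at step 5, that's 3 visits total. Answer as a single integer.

Answer: 0

Derivation:
Step 0: p0@(3,4) p1@(4,2) p2@(4,0) p3@(1,3) -> at (5,4): 0 [-], cum=0
Step 1: p0@ESC p1@(4,3) p2@(4,1) p3@(2,3) -> at (5,4): 0 [-], cum=0
Step 2: p0@ESC p1@ESC p2@(4,2) p3@(3,3) -> at (5,4): 0 [-], cum=0
Step 3: p0@ESC p1@ESC p2@(4,3) p3@(4,3) -> at (5,4): 0 [-], cum=0
Step 4: p0@ESC p1@ESC p2@ESC p3@ESC -> at (5,4): 0 [-], cum=0
Total visits = 0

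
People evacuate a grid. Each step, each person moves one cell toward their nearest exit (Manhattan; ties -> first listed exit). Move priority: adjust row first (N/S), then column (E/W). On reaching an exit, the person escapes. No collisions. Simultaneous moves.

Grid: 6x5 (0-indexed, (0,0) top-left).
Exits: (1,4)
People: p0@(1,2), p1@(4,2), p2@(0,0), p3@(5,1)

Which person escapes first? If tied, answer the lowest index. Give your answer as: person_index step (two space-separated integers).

Answer: 0 2

Derivation:
Step 1: p0:(1,2)->(1,3) | p1:(4,2)->(3,2) | p2:(0,0)->(1,0) | p3:(5,1)->(4,1)
Step 2: p0:(1,3)->(1,4)->EXIT | p1:(3,2)->(2,2) | p2:(1,0)->(1,1) | p3:(4,1)->(3,1)
Step 3: p0:escaped | p1:(2,2)->(1,2) | p2:(1,1)->(1,2) | p3:(3,1)->(2,1)
Step 4: p0:escaped | p1:(1,2)->(1,3) | p2:(1,2)->(1,3) | p3:(2,1)->(1,1)
Step 5: p0:escaped | p1:(1,3)->(1,4)->EXIT | p2:(1,3)->(1,4)->EXIT | p3:(1,1)->(1,2)
Step 6: p0:escaped | p1:escaped | p2:escaped | p3:(1,2)->(1,3)
Step 7: p0:escaped | p1:escaped | p2:escaped | p3:(1,3)->(1,4)->EXIT
Exit steps: [2, 5, 5, 7]
First to escape: p0 at step 2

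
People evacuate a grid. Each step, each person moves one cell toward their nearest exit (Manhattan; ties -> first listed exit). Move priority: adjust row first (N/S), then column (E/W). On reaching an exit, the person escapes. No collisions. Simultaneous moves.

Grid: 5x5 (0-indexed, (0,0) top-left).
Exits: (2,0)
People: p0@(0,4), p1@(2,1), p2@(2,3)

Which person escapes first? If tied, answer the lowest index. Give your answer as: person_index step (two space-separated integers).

Step 1: p0:(0,4)->(1,4) | p1:(2,1)->(2,0)->EXIT | p2:(2,3)->(2,2)
Step 2: p0:(1,4)->(2,4) | p1:escaped | p2:(2,2)->(2,1)
Step 3: p0:(2,4)->(2,3) | p1:escaped | p2:(2,1)->(2,0)->EXIT
Step 4: p0:(2,3)->(2,2) | p1:escaped | p2:escaped
Step 5: p0:(2,2)->(2,1) | p1:escaped | p2:escaped
Step 6: p0:(2,1)->(2,0)->EXIT | p1:escaped | p2:escaped
Exit steps: [6, 1, 3]
First to escape: p1 at step 1

Answer: 1 1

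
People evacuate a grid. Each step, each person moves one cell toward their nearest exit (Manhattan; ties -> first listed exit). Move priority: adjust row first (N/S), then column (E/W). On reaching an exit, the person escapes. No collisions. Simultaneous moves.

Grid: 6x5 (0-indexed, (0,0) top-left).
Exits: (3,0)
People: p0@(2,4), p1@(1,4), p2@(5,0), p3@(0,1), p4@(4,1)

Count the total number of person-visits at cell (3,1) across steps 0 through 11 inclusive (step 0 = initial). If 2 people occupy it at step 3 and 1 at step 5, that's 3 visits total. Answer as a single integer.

Answer: 4

Derivation:
Step 0: p0@(2,4) p1@(1,4) p2@(5,0) p3@(0,1) p4@(4,1) -> at (3,1): 0 [-], cum=0
Step 1: p0@(3,4) p1@(2,4) p2@(4,0) p3@(1,1) p4@(3,1) -> at (3,1): 1 [p4], cum=1
Step 2: p0@(3,3) p1@(3,4) p2@ESC p3@(2,1) p4@ESC -> at (3,1): 0 [-], cum=1
Step 3: p0@(3,2) p1@(3,3) p2@ESC p3@(3,1) p4@ESC -> at (3,1): 1 [p3], cum=2
Step 4: p0@(3,1) p1@(3,2) p2@ESC p3@ESC p4@ESC -> at (3,1): 1 [p0], cum=3
Step 5: p0@ESC p1@(3,1) p2@ESC p3@ESC p4@ESC -> at (3,1): 1 [p1], cum=4
Step 6: p0@ESC p1@ESC p2@ESC p3@ESC p4@ESC -> at (3,1): 0 [-], cum=4
Total visits = 4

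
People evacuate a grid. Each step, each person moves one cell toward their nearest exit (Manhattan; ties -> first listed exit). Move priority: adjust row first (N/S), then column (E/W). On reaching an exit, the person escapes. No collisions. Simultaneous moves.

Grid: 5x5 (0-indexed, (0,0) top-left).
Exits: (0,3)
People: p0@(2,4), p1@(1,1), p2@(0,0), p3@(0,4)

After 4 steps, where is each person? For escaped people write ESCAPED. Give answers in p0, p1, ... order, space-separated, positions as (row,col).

Step 1: p0:(2,4)->(1,4) | p1:(1,1)->(0,1) | p2:(0,0)->(0,1) | p3:(0,4)->(0,3)->EXIT
Step 2: p0:(1,4)->(0,4) | p1:(0,1)->(0,2) | p2:(0,1)->(0,2) | p3:escaped
Step 3: p0:(0,4)->(0,3)->EXIT | p1:(0,2)->(0,3)->EXIT | p2:(0,2)->(0,3)->EXIT | p3:escaped

ESCAPED ESCAPED ESCAPED ESCAPED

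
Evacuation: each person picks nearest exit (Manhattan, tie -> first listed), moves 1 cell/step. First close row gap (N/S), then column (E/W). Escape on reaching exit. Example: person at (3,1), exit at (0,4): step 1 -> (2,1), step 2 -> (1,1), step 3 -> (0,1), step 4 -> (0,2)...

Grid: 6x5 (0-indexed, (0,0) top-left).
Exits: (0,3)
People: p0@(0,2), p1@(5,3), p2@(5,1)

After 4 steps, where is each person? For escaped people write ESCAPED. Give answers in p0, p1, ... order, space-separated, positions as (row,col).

Step 1: p0:(0,2)->(0,3)->EXIT | p1:(5,3)->(4,3) | p2:(5,1)->(4,1)
Step 2: p0:escaped | p1:(4,3)->(3,3) | p2:(4,1)->(3,1)
Step 3: p0:escaped | p1:(3,3)->(2,3) | p2:(3,1)->(2,1)
Step 4: p0:escaped | p1:(2,3)->(1,3) | p2:(2,1)->(1,1)

ESCAPED (1,3) (1,1)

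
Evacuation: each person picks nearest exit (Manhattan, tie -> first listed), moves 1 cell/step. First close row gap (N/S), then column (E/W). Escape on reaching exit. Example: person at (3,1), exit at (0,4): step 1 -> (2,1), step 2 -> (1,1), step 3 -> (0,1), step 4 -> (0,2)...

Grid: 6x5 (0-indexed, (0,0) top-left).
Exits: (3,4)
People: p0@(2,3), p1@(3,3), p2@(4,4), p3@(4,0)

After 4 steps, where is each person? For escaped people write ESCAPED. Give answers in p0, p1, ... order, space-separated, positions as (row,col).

Step 1: p0:(2,3)->(3,3) | p1:(3,3)->(3,4)->EXIT | p2:(4,4)->(3,4)->EXIT | p3:(4,0)->(3,0)
Step 2: p0:(3,3)->(3,4)->EXIT | p1:escaped | p2:escaped | p3:(3,0)->(3,1)
Step 3: p0:escaped | p1:escaped | p2:escaped | p3:(3,1)->(3,2)
Step 4: p0:escaped | p1:escaped | p2:escaped | p3:(3,2)->(3,3)

ESCAPED ESCAPED ESCAPED (3,3)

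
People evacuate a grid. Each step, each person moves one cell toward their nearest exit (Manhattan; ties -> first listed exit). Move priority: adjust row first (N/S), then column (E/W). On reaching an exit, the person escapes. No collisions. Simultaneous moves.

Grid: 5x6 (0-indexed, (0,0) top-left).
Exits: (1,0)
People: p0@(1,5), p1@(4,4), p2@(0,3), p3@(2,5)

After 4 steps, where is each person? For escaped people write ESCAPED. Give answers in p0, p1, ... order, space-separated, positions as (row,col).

Step 1: p0:(1,5)->(1,4) | p1:(4,4)->(3,4) | p2:(0,3)->(1,3) | p3:(2,5)->(1,5)
Step 2: p0:(1,4)->(1,3) | p1:(3,4)->(2,4) | p2:(1,3)->(1,2) | p3:(1,5)->(1,4)
Step 3: p0:(1,3)->(1,2) | p1:(2,4)->(1,4) | p2:(1,2)->(1,1) | p3:(1,4)->(1,3)
Step 4: p0:(1,2)->(1,1) | p1:(1,4)->(1,3) | p2:(1,1)->(1,0)->EXIT | p3:(1,3)->(1,2)

(1,1) (1,3) ESCAPED (1,2)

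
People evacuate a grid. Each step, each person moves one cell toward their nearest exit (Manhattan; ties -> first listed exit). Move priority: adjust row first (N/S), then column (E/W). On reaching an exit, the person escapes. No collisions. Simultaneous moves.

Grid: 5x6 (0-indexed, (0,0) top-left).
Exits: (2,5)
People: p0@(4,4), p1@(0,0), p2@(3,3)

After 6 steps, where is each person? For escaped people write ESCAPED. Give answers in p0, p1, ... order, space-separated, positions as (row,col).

Step 1: p0:(4,4)->(3,4) | p1:(0,0)->(1,0) | p2:(3,3)->(2,3)
Step 2: p0:(3,4)->(2,4) | p1:(1,0)->(2,0) | p2:(2,3)->(2,4)
Step 3: p0:(2,4)->(2,5)->EXIT | p1:(2,0)->(2,1) | p2:(2,4)->(2,5)->EXIT
Step 4: p0:escaped | p1:(2,1)->(2,2) | p2:escaped
Step 5: p0:escaped | p1:(2,2)->(2,3) | p2:escaped
Step 6: p0:escaped | p1:(2,3)->(2,4) | p2:escaped

ESCAPED (2,4) ESCAPED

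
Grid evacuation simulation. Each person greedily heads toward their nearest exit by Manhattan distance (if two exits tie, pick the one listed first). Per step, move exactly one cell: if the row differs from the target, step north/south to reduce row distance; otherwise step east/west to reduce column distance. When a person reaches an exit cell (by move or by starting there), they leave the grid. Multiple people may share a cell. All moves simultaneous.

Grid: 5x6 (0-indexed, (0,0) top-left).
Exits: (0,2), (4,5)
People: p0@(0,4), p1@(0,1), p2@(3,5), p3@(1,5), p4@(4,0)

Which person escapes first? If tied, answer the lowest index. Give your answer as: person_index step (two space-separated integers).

Answer: 1 1

Derivation:
Step 1: p0:(0,4)->(0,3) | p1:(0,1)->(0,2)->EXIT | p2:(3,5)->(4,5)->EXIT | p3:(1,5)->(2,5) | p4:(4,0)->(4,1)
Step 2: p0:(0,3)->(0,2)->EXIT | p1:escaped | p2:escaped | p3:(2,5)->(3,5) | p4:(4,1)->(4,2)
Step 3: p0:escaped | p1:escaped | p2:escaped | p3:(3,5)->(4,5)->EXIT | p4:(4,2)->(4,3)
Step 4: p0:escaped | p1:escaped | p2:escaped | p3:escaped | p4:(4,3)->(4,4)
Step 5: p0:escaped | p1:escaped | p2:escaped | p3:escaped | p4:(4,4)->(4,5)->EXIT
Exit steps: [2, 1, 1, 3, 5]
First to escape: p1 at step 1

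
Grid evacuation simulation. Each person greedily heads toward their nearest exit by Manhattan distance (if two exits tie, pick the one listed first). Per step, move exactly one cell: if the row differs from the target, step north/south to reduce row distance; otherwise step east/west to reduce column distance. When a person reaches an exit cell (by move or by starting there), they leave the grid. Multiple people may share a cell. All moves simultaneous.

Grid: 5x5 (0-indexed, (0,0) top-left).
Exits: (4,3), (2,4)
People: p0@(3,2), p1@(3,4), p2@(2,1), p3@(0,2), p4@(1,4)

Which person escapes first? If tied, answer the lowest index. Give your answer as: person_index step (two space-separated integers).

Answer: 1 1

Derivation:
Step 1: p0:(3,2)->(4,2) | p1:(3,4)->(2,4)->EXIT | p2:(2,1)->(2,2) | p3:(0,2)->(1,2) | p4:(1,4)->(2,4)->EXIT
Step 2: p0:(4,2)->(4,3)->EXIT | p1:escaped | p2:(2,2)->(2,3) | p3:(1,2)->(2,2) | p4:escaped
Step 3: p0:escaped | p1:escaped | p2:(2,3)->(2,4)->EXIT | p3:(2,2)->(2,3) | p4:escaped
Step 4: p0:escaped | p1:escaped | p2:escaped | p3:(2,3)->(2,4)->EXIT | p4:escaped
Exit steps: [2, 1, 3, 4, 1]
First to escape: p1 at step 1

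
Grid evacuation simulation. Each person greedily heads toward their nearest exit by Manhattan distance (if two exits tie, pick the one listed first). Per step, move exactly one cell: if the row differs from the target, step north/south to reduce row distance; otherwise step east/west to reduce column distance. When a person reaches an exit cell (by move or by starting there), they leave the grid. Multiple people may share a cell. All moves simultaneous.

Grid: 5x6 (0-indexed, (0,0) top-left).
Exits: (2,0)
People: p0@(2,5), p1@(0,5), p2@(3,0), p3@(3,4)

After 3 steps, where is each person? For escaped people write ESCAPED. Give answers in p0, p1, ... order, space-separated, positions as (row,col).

Step 1: p0:(2,5)->(2,4) | p1:(0,5)->(1,5) | p2:(3,0)->(2,0)->EXIT | p3:(3,4)->(2,4)
Step 2: p0:(2,4)->(2,3) | p1:(1,5)->(2,5) | p2:escaped | p3:(2,4)->(2,3)
Step 3: p0:(2,3)->(2,2) | p1:(2,5)->(2,4) | p2:escaped | p3:(2,3)->(2,2)

(2,2) (2,4) ESCAPED (2,2)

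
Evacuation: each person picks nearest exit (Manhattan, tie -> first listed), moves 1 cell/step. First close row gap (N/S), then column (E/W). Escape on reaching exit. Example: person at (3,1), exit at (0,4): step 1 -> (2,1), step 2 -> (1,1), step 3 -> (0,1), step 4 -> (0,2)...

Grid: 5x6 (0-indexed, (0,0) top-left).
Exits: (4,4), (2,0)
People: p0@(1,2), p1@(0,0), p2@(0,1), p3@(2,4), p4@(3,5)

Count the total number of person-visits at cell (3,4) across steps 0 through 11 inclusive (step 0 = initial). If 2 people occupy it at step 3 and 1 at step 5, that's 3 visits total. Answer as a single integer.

Answer: 1

Derivation:
Step 0: p0@(1,2) p1@(0,0) p2@(0,1) p3@(2,4) p4@(3,5) -> at (3,4): 0 [-], cum=0
Step 1: p0@(2,2) p1@(1,0) p2@(1,1) p3@(3,4) p4@(4,5) -> at (3,4): 1 [p3], cum=1
Step 2: p0@(2,1) p1@ESC p2@(2,1) p3@ESC p4@ESC -> at (3,4): 0 [-], cum=1
Step 3: p0@ESC p1@ESC p2@ESC p3@ESC p4@ESC -> at (3,4): 0 [-], cum=1
Total visits = 1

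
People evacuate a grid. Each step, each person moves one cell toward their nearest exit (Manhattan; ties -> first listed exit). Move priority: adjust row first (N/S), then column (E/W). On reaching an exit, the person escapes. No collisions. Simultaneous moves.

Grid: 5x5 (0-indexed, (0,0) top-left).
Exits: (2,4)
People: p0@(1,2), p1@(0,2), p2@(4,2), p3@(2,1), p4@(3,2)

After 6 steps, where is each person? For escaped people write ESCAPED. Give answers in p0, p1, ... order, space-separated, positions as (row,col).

Step 1: p0:(1,2)->(2,2) | p1:(0,2)->(1,2) | p2:(4,2)->(3,2) | p3:(2,1)->(2,2) | p4:(3,2)->(2,2)
Step 2: p0:(2,2)->(2,3) | p1:(1,2)->(2,2) | p2:(3,2)->(2,2) | p3:(2,2)->(2,3) | p4:(2,2)->(2,3)
Step 3: p0:(2,3)->(2,4)->EXIT | p1:(2,2)->(2,3) | p2:(2,2)->(2,3) | p3:(2,3)->(2,4)->EXIT | p4:(2,3)->(2,4)->EXIT
Step 4: p0:escaped | p1:(2,3)->(2,4)->EXIT | p2:(2,3)->(2,4)->EXIT | p3:escaped | p4:escaped

ESCAPED ESCAPED ESCAPED ESCAPED ESCAPED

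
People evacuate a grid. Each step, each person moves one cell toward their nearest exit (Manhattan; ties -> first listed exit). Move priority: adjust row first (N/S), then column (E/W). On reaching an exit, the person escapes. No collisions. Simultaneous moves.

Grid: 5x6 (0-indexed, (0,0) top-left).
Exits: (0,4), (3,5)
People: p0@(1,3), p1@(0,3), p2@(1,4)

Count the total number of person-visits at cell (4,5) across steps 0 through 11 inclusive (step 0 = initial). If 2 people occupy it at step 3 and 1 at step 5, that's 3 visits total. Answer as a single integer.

Step 0: p0@(1,3) p1@(0,3) p2@(1,4) -> at (4,5): 0 [-], cum=0
Step 1: p0@(0,3) p1@ESC p2@ESC -> at (4,5): 0 [-], cum=0
Step 2: p0@ESC p1@ESC p2@ESC -> at (4,5): 0 [-], cum=0
Total visits = 0

Answer: 0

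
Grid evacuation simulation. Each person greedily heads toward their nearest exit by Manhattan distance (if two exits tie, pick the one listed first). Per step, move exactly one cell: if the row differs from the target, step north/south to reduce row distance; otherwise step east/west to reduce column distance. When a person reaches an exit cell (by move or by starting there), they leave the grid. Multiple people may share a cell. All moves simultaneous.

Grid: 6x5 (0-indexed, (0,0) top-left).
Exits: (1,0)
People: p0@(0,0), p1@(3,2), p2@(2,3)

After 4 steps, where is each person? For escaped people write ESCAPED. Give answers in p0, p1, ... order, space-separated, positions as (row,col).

Step 1: p0:(0,0)->(1,0)->EXIT | p1:(3,2)->(2,2) | p2:(2,3)->(1,3)
Step 2: p0:escaped | p1:(2,2)->(1,2) | p2:(1,3)->(1,2)
Step 3: p0:escaped | p1:(1,2)->(1,1) | p2:(1,2)->(1,1)
Step 4: p0:escaped | p1:(1,1)->(1,0)->EXIT | p2:(1,1)->(1,0)->EXIT

ESCAPED ESCAPED ESCAPED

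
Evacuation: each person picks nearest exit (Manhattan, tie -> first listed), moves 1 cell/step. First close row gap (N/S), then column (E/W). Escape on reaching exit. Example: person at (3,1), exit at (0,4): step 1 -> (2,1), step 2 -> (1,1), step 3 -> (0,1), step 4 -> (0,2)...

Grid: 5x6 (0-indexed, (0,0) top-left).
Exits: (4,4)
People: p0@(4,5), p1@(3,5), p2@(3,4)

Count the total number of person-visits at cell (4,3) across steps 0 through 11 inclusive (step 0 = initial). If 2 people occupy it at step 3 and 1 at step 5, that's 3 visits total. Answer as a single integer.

Answer: 0

Derivation:
Step 0: p0@(4,5) p1@(3,5) p2@(3,4) -> at (4,3): 0 [-], cum=0
Step 1: p0@ESC p1@(4,5) p2@ESC -> at (4,3): 0 [-], cum=0
Step 2: p0@ESC p1@ESC p2@ESC -> at (4,3): 0 [-], cum=0
Total visits = 0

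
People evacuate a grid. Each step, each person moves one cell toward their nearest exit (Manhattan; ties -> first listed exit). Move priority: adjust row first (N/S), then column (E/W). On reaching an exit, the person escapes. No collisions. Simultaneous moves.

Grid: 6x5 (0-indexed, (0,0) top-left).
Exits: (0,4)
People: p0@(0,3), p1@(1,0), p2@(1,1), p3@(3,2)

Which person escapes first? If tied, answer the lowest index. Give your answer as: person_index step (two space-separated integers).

Step 1: p0:(0,3)->(0,4)->EXIT | p1:(1,0)->(0,0) | p2:(1,1)->(0,1) | p3:(3,2)->(2,2)
Step 2: p0:escaped | p1:(0,0)->(0,1) | p2:(0,1)->(0,2) | p3:(2,2)->(1,2)
Step 3: p0:escaped | p1:(0,1)->(0,2) | p2:(0,2)->(0,3) | p3:(1,2)->(0,2)
Step 4: p0:escaped | p1:(0,2)->(0,3) | p2:(0,3)->(0,4)->EXIT | p3:(0,2)->(0,3)
Step 5: p0:escaped | p1:(0,3)->(0,4)->EXIT | p2:escaped | p3:(0,3)->(0,4)->EXIT
Exit steps: [1, 5, 4, 5]
First to escape: p0 at step 1

Answer: 0 1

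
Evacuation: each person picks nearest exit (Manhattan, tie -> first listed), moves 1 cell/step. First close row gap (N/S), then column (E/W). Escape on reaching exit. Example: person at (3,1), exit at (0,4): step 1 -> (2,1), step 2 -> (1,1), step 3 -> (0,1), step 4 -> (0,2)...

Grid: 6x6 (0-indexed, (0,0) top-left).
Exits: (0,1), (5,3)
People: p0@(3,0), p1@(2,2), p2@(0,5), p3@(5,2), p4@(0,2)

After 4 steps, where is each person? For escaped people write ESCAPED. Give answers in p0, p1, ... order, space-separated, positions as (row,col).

Step 1: p0:(3,0)->(2,0) | p1:(2,2)->(1,2) | p2:(0,5)->(0,4) | p3:(5,2)->(5,3)->EXIT | p4:(0,2)->(0,1)->EXIT
Step 2: p0:(2,0)->(1,0) | p1:(1,2)->(0,2) | p2:(0,4)->(0,3) | p3:escaped | p4:escaped
Step 3: p0:(1,0)->(0,0) | p1:(0,2)->(0,1)->EXIT | p2:(0,3)->(0,2) | p3:escaped | p4:escaped
Step 4: p0:(0,0)->(0,1)->EXIT | p1:escaped | p2:(0,2)->(0,1)->EXIT | p3:escaped | p4:escaped

ESCAPED ESCAPED ESCAPED ESCAPED ESCAPED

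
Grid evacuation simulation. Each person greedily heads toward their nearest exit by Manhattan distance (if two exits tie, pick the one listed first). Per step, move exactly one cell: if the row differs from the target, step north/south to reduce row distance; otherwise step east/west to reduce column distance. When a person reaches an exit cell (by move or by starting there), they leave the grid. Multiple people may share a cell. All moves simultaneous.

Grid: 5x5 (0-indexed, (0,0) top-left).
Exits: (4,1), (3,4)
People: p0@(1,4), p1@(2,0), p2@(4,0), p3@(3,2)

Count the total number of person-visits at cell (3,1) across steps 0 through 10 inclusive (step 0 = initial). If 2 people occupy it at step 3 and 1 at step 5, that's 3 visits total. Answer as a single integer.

Answer: 0

Derivation:
Step 0: p0@(1,4) p1@(2,0) p2@(4,0) p3@(3,2) -> at (3,1): 0 [-], cum=0
Step 1: p0@(2,4) p1@(3,0) p2@ESC p3@(4,2) -> at (3,1): 0 [-], cum=0
Step 2: p0@ESC p1@(4,0) p2@ESC p3@ESC -> at (3,1): 0 [-], cum=0
Step 3: p0@ESC p1@ESC p2@ESC p3@ESC -> at (3,1): 0 [-], cum=0
Total visits = 0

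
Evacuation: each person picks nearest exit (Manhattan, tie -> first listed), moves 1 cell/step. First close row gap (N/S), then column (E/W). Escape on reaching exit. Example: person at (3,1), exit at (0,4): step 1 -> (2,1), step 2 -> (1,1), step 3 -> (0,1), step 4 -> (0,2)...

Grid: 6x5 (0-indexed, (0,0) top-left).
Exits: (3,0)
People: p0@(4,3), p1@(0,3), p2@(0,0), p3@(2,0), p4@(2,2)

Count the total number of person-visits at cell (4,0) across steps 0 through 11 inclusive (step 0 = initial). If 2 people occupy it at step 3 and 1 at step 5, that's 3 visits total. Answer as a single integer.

Answer: 0

Derivation:
Step 0: p0@(4,3) p1@(0,3) p2@(0,0) p3@(2,0) p4@(2,2) -> at (4,0): 0 [-], cum=0
Step 1: p0@(3,3) p1@(1,3) p2@(1,0) p3@ESC p4@(3,2) -> at (4,0): 0 [-], cum=0
Step 2: p0@(3,2) p1@(2,3) p2@(2,0) p3@ESC p4@(3,1) -> at (4,0): 0 [-], cum=0
Step 3: p0@(3,1) p1@(3,3) p2@ESC p3@ESC p4@ESC -> at (4,0): 0 [-], cum=0
Step 4: p0@ESC p1@(3,2) p2@ESC p3@ESC p4@ESC -> at (4,0): 0 [-], cum=0
Step 5: p0@ESC p1@(3,1) p2@ESC p3@ESC p4@ESC -> at (4,0): 0 [-], cum=0
Step 6: p0@ESC p1@ESC p2@ESC p3@ESC p4@ESC -> at (4,0): 0 [-], cum=0
Total visits = 0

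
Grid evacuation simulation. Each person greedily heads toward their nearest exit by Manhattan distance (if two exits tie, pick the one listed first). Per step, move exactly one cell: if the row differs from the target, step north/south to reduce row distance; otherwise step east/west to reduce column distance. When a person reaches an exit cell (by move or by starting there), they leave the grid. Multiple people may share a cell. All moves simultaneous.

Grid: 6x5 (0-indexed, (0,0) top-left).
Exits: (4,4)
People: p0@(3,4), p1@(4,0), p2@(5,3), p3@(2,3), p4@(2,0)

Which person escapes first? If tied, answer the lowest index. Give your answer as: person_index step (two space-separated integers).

Answer: 0 1

Derivation:
Step 1: p0:(3,4)->(4,4)->EXIT | p1:(4,0)->(4,1) | p2:(5,3)->(4,3) | p3:(2,3)->(3,3) | p4:(2,0)->(3,0)
Step 2: p0:escaped | p1:(4,1)->(4,2) | p2:(4,3)->(4,4)->EXIT | p3:(3,3)->(4,3) | p4:(3,0)->(4,0)
Step 3: p0:escaped | p1:(4,2)->(4,3) | p2:escaped | p3:(4,3)->(4,4)->EXIT | p4:(4,0)->(4,1)
Step 4: p0:escaped | p1:(4,3)->(4,4)->EXIT | p2:escaped | p3:escaped | p4:(4,1)->(4,2)
Step 5: p0:escaped | p1:escaped | p2:escaped | p3:escaped | p4:(4,2)->(4,3)
Step 6: p0:escaped | p1:escaped | p2:escaped | p3:escaped | p4:(4,3)->(4,4)->EXIT
Exit steps: [1, 4, 2, 3, 6]
First to escape: p0 at step 1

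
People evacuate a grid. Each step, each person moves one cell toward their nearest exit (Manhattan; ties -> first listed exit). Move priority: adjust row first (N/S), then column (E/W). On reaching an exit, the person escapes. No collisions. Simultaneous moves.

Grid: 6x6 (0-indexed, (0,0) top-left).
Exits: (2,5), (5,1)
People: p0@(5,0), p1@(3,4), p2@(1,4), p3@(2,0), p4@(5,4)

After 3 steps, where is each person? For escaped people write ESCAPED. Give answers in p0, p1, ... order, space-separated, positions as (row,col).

Step 1: p0:(5,0)->(5,1)->EXIT | p1:(3,4)->(2,4) | p2:(1,4)->(2,4) | p3:(2,0)->(3,0) | p4:(5,4)->(5,3)
Step 2: p0:escaped | p1:(2,4)->(2,5)->EXIT | p2:(2,4)->(2,5)->EXIT | p3:(3,0)->(4,0) | p4:(5,3)->(5,2)
Step 3: p0:escaped | p1:escaped | p2:escaped | p3:(4,0)->(5,0) | p4:(5,2)->(5,1)->EXIT

ESCAPED ESCAPED ESCAPED (5,0) ESCAPED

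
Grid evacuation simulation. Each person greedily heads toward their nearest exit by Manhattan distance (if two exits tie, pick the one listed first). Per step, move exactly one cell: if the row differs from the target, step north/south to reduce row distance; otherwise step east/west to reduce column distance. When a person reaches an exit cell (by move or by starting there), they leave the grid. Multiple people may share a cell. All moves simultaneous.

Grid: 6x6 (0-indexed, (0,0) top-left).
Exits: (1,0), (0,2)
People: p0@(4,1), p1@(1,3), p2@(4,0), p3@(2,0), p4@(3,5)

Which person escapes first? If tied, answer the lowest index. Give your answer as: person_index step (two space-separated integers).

Answer: 3 1

Derivation:
Step 1: p0:(4,1)->(3,1) | p1:(1,3)->(0,3) | p2:(4,0)->(3,0) | p3:(2,0)->(1,0)->EXIT | p4:(3,5)->(2,5)
Step 2: p0:(3,1)->(2,1) | p1:(0,3)->(0,2)->EXIT | p2:(3,0)->(2,0) | p3:escaped | p4:(2,5)->(1,5)
Step 3: p0:(2,1)->(1,1) | p1:escaped | p2:(2,0)->(1,0)->EXIT | p3:escaped | p4:(1,5)->(0,5)
Step 4: p0:(1,1)->(1,0)->EXIT | p1:escaped | p2:escaped | p3:escaped | p4:(0,5)->(0,4)
Step 5: p0:escaped | p1:escaped | p2:escaped | p3:escaped | p4:(0,4)->(0,3)
Step 6: p0:escaped | p1:escaped | p2:escaped | p3:escaped | p4:(0,3)->(0,2)->EXIT
Exit steps: [4, 2, 3, 1, 6]
First to escape: p3 at step 1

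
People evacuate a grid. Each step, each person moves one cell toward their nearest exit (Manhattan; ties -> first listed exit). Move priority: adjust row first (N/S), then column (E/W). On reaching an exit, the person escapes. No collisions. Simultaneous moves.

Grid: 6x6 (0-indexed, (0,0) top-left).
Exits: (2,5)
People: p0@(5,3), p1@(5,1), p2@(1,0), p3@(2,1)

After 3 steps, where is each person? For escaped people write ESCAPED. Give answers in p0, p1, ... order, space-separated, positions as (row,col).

Step 1: p0:(5,3)->(4,3) | p1:(5,1)->(4,1) | p2:(1,0)->(2,0) | p3:(2,1)->(2,2)
Step 2: p0:(4,3)->(3,3) | p1:(4,1)->(3,1) | p2:(2,0)->(2,1) | p3:(2,2)->(2,3)
Step 3: p0:(3,3)->(2,3) | p1:(3,1)->(2,1) | p2:(2,1)->(2,2) | p3:(2,3)->(2,4)

(2,3) (2,1) (2,2) (2,4)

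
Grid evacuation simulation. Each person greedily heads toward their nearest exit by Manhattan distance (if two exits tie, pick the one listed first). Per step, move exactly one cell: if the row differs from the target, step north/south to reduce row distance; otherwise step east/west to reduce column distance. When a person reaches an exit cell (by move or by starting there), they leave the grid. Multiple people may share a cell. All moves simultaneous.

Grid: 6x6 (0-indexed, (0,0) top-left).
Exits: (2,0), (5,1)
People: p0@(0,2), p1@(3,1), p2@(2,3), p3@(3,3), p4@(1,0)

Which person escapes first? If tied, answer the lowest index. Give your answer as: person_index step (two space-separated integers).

Step 1: p0:(0,2)->(1,2) | p1:(3,1)->(2,1) | p2:(2,3)->(2,2) | p3:(3,3)->(2,3) | p4:(1,0)->(2,0)->EXIT
Step 2: p0:(1,2)->(2,2) | p1:(2,1)->(2,0)->EXIT | p2:(2,2)->(2,1) | p3:(2,3)->(2,2) | p4:escaped
Step 3: p0:(2,2)->(2,1) | p1:escaped | p2:(2,1)->(2,0)->EXIT | p3:(2,2)->(2,1) | p4:escaped
Step 4: p0:(2,1)->(2,0)->EXIT | p1:escaped | p2:escaped | p3:(2,1)->(2,0)->EXIT | p4:escaped
Exit steps: [4, 2, 3, 4, 1]
First to escape: p4 at step 1

Answer: 4 1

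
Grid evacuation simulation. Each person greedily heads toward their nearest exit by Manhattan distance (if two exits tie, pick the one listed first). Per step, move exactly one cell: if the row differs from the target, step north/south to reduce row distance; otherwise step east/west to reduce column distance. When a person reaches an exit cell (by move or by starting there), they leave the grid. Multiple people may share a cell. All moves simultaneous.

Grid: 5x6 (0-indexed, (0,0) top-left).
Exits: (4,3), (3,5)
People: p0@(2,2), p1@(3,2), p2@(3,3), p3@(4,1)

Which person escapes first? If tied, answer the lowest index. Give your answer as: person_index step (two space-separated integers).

Step 1: p0:(2,2)->(3,2) | p1:(3,2)->(4,2) | p2:(3,3)->(4,3)->EXIT | p3:(4,1)->(4,2)
Step 2: p0:(3,2)->(4,2) | p1:(4,2)->(4,3)->EXIT | p2:escaped | p3:(4,2)->(4,3)->EXIT
Step 3: p0:(4,2)->(4,3)->EXIT | p1:escaped | p2:escaped | p3:escaped
Exit steps: [3, 2, 1, 2]
First to escape: p2 at step 1

Answer: 2 1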